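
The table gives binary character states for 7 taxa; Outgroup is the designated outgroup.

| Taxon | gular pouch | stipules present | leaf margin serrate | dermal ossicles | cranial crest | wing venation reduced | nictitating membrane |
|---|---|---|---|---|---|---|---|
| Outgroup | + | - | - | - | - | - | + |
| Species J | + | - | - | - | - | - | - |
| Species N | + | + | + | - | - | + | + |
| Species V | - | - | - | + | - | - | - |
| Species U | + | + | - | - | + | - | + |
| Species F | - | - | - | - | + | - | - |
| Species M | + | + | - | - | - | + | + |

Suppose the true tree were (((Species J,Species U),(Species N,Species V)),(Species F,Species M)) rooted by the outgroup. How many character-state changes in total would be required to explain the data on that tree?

Map each character onto (((Species J,Species U),(Species N,Species V)),(Species F,Species M)) (rooted by Outgroup) and count the minimum state changes it requires (Fitch parsimony):
gular pouch: 2; stipules present: 3; leaf margin serrate: 1; dermal ossicles: 1; cranial crest: 2; wing venation reduced: 2; nictitating membrane: 3.
Total tree length = 14.

14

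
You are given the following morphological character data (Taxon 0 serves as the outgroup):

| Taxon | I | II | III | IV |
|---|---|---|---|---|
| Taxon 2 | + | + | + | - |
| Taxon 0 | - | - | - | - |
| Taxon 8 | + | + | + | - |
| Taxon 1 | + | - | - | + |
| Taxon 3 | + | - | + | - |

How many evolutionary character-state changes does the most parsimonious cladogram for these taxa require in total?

The outgroup has state '-' for every character, so '+' is the derived state throughout.
I (derived state '+') is shared by all ingroup taxa — unites the whole ingroup.
Only Taxon 2 and Taxon 8 show the derived state '+' for II, supporting them as a clade.
III: derived state '+' in Taxon 2, Taxon 3, and Taxon 8 only — synapomorphy for {Taxon 2, Taxon 3, Taxon 8}.
IV: derived state '+' in Taxon 1 only — an autapomorphy, so it tells us nothing about relationships among taxa.
Most parsimonious ingroup topology: (((Taxon 8,Taxon 2),Taxon 3),Taxon 1).
Changes per character on this tree: I: 1; II: 1; III: 1; IV: 1.
Total = 4.

4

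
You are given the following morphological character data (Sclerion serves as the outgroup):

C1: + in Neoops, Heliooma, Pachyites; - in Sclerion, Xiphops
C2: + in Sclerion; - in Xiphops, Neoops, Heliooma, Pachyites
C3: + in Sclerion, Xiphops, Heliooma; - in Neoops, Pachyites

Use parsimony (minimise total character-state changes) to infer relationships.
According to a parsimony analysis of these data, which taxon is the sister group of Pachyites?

Character polarity is set by the outgroup: the derived state is whichever differs from the outgroup's state, so for C2, C3 the derived state is '-', and for the remaining characters it is '+'.
C1 (derived state '+') is shared by Heliooma, Neoops, and Pachyites — a synapomorphy uniting that clade.
C2 (derived state '-') is shared by all ingroup taxa — unites the whole ingroup.
C3: derived state '-' in Neoops and Pachyites only — synapomorphy for {Neoops, Pachyites}.
Most parsimonious ingroup topology: (((Pachyites,Neoops),Heliooma),Xiphops).
Pachyites and Neoops form a cherry on this tree, so they are sister taxa.

Neoops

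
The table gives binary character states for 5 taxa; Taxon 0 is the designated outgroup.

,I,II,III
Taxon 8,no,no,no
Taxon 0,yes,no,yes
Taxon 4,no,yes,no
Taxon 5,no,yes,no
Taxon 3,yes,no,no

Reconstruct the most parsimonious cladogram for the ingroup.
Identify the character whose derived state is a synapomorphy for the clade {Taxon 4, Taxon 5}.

II

Character polarity is set by the outgroup: the derived state is whichever differs from the outgroup's state, so for I, III the derived state is 'no', and for the remaining characters it is 'yes'.
I: derived state 'no' in Taxon 4, Taxon 5, and Taxon 8 only — synapomorphy for {Taxon 4, Taxon 5, Taxon 8}.
II: derived state 'yes' in Taxon 4 and Taxon 5 only — synapomorphy for {Taxon 4, Taxon 5}.
III (derived state 'no') is shared by all ingroup taxa — unites the whole ingroup.
Most parsimonious ingroup topology: (((Taxon 4,Taxon 5),Taxon 8),Taxon 3).
The clade {Taxon 4, Taxon 5} is supported by II: its derived state 'yes' occurs in exactly those taxa and in no other taxon (including the outgroup).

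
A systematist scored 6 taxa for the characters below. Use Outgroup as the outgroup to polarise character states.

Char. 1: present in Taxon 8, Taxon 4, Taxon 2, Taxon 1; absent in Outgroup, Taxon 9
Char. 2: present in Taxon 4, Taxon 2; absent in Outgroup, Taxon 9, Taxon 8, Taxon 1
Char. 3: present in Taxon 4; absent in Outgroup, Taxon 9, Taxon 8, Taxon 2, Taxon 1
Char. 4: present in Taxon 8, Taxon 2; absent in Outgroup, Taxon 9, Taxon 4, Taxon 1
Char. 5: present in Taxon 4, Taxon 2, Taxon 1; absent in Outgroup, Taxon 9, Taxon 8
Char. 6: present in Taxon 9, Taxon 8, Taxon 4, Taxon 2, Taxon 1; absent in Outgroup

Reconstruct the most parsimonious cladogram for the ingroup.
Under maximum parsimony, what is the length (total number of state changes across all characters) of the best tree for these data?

7

The outgroup has state 'absent' for every character, so 'present' is the derived state throughout.
Char. 1: derived state 'present' in Taxon 1, Taxon 2, Taxon 4, and Taxon 8 only — synapomorphy for {Taxon 1, Taxon 2, Taxon 4, Taxon 8}.
Char. 2 (derived state 'present') is shared by Taxon 2 and Taxon 4 — a synapomorphy uniting that clade.
Char. 3 (derived state 'present') is unique to Taxon 4 (autapomorphy; uninformative for grouping).
Char. 4 (state 'present') occurs in Taxon 2 and Taxon 8 but conflicts with the nesting implied by the other characters — most parsimoniously interpreted as homoplasy.
Char. 5: derived state 'present' in Taxon 1, Taxon 2, and Taxon 4 only — synapomorphy for {Taxon 1, Taxon 2, Taxon 4}.
Char. 6 (derived state 'present') is shared by all ingroup taxa — unites the whole ingroup.
Most parsimonious ingroup topology: (Taxon 9,(Taxon 8,((Taxon 4,Taxon 2),Taxon 1))).
Changes per character on this tree: Char. 1: 1; Char. 2: 1; Char. 3: 1; Char. 4: 2; Char. 5: 1; Char. 6: 1.
Total = 7.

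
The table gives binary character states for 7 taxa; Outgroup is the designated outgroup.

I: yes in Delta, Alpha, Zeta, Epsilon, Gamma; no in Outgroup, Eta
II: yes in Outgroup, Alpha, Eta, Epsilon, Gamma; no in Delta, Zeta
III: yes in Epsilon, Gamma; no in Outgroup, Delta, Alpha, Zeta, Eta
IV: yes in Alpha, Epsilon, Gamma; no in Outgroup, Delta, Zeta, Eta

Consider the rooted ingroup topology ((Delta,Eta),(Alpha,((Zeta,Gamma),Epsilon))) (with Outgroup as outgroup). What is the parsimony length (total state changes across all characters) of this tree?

8

Map each character onto ((Delta,Eta),(Alpha,((Zeta,Gamma),Epsilon))) (rooted by Outgroup) and count the minimum state changes it requires (Fitch parsimony):
I: 2; II: 2; III: 2; IV: 2.
Total tree length = 8.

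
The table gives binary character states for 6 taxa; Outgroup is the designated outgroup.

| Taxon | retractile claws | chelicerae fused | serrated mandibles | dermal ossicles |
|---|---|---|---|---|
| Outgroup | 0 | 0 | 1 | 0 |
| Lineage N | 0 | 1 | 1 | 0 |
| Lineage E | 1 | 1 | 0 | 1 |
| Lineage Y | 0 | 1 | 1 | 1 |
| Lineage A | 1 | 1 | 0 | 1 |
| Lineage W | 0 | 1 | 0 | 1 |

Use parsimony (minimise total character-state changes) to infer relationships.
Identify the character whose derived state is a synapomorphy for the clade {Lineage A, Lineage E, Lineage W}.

Character polarity is set by the outgroup: the derived state is whichever differs from the outgroup's state, so for serrated mandibles the derived state is '0', and for the remaining characters it is '1'.
Only Lineage A and Lineage E show the derived state '1' for retractile claws, supporting them as a clade.
All ingroup taxa share the derived state '1' for chelicerae fused; it defines the ingroup but does not resolve relationships within it.
serrated mandibles (derived state '0') is shared by Lineage A, Lineage E, and Lineage W — a synapomorphy uniting that clade.
dermal ossicles (derived state '1') is shared by Lineage A, Lineage E, Lineage W, and Lineage Y — a synapomorphy uniting that clade.
Most parsimonious ingroup topology: (Lineage N,(((Lineage E,Lineage A),Lineage W),Lineage Y)).
The clade {Lineage A, Lineage E, Lineage W} is supported by serrated mandibles: its derived state '0' occurs in exactly those taxa and in no other taxon (including the outgroup).

serrated mandibles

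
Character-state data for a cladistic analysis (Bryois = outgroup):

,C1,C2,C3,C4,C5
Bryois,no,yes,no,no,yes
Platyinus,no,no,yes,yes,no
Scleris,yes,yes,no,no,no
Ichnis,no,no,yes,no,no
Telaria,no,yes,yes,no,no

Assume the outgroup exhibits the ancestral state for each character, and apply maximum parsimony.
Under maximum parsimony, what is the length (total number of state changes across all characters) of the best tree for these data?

Character polarity is set by the outgroup: the derived state is whichever differs from the outgroup's state, so for C2, C5 the derived state is 'no', and for the remaining characters it is 'yes'.
C1: derived state 'yes' in Scleris only — an autapomorphy, so it tells us nothing about relationships among taxa.
C2 (derived state 'no') is shared by Ichnis and Platyinus — a synapomorphy uniting that clade.
Only Ichnis, Platyinus, and Telaria show the derived state 'yes' for C3, supporting them as a clade.
C4 (derived state 'yes') is unique to Platyinus (autapomorphy; uninformative for grouping).
All ingroup taxa share the derived state 'no' for C5; it defines the ingroup but does not resolve relationships within it.
Most parsimonious ingroup topology: (((Platyinus,Ichnis),Telaria),Scleris).
Changes per character on this tree: C1: 1; C2: 1; C3: 1; C4: 1; C5: 1.
Total = 5.

5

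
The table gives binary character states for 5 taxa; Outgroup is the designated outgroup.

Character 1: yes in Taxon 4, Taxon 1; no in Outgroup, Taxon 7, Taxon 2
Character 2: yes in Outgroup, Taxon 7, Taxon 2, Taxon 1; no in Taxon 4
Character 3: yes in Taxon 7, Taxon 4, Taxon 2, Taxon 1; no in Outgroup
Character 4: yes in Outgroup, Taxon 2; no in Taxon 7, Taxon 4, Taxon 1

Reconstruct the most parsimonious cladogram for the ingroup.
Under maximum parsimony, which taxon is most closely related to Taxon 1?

Taxon 4

Character polarity is set by the outgroup: the derived state is whichever differs from the outgroup's state, so for Character 2, Character 4 the derived state is 'no', and for the remaining characters it is 'yes'.
Only Taxon 1 and Taxon 4 show the derived state 'yes' for Character 1, supporting them as a clade.
Character 2 (derived state 'no') is unique to Taxon 4 (autapomorphy; uninformative for grouping).
Character 3 (derived state 'yes') is shared by all ingroup taxa — unites the whole ingroup.
Character 4 (derived state 'no') is shared by Taxon 1, Taxon 4, and Taxon 7 — a synapomorphy uniting that clade.
Most parsimonious ingroup topology: ((Taxon 7,(Taxon 4,Taxon 1)),Taxon 2).
Taxon 1 and Taxon 4 form a cherry on this tree, so they are sister taxa.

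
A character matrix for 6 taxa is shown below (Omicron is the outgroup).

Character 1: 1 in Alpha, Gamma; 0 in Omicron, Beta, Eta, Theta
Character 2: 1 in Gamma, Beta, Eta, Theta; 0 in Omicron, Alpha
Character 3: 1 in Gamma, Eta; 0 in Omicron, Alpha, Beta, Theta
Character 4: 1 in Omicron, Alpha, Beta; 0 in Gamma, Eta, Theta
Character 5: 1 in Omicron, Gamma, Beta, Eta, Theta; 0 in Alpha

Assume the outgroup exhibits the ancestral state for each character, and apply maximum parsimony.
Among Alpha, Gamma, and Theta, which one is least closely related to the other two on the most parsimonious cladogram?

Character polarity is set by the outgroup: the derived state is whichever differs from the outgroup's state, so for Character 4, Character 5 the derived state is '0', and for the remaining characters it is '1'.
Character 1 (state '1') occurs in Alpha and Gamma but conflicts with the nesting implied by the other characters — most parsimoniously interpreted as homoplasy.
Character 2: derived state '1' in Beta, Eta, Gamma, and Theta only — synapomorphy for {Beta, Eta, Gamma, Theta}.
Character 3 (derived state '1') is shared by Eta and Gamma — a synapomorphy uniting that clade.
Only Eta, Gamma, and Theta show the derived state '0' for Character 4, supporting them as a clade.
Character 5 (derived state '0') is unique to Alpha (autapomorphy; uninformative for grouping).
Most parsimonious ingroup topology: (Alpha,(((Gamma,Eta),Theta),Beta)).
Theta and Gamma share a more recent common ancestor with each other than either does with Alpha, so Alpha is the least closely related of the three.

Alpha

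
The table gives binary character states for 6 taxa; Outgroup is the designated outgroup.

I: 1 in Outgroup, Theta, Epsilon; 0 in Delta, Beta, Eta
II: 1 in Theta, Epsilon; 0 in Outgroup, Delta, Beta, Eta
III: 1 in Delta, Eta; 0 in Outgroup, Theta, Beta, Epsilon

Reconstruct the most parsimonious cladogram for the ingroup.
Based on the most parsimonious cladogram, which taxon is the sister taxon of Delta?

Eta

Character polarity is set by the outgroup: the derived state is whichever differs from the outgroup's state, so for I the derived state is '0', and for the remaining characters it is '1'.
I: derived state '0' in Beta, Delta, and Eta only — synapomorphy for {Beta, Delta, Eta}.
Only Epsilon and Theta show the derived state '1' for II, supporting them as a clade.
III (derived state '1') is shared by Delta and Eta — a synapomorphy uniting that clade.
Most parsimonious ingroup topology: (((Delta,Eta),Beta),(Theta,Epsilon)).
Delta and Eta form a cherry on this tree, so they are sister taxa.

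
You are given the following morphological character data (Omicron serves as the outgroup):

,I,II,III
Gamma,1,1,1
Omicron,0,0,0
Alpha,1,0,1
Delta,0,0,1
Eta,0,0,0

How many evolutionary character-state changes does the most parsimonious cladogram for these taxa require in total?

The outgroup has state '0' for every character, so '1' is the derived state throughout.
I (derived state '1') is shared by Alpha and Gamma — a synapomorphy uniting that clade.
II (derived state '1') is unique to Gamma (autapomorphy; uninformative for grouping).
III (derived state '1') is shared by Alpha, Delta, and Gamma — a synapomorphy uniting that clade.
Most parsimonious ingroup topology: ((Delta,(Alpha,Gamma)),Eta).
Changes per character on this tree: I: 1; II: 1; III: 1.
Total = 3.

3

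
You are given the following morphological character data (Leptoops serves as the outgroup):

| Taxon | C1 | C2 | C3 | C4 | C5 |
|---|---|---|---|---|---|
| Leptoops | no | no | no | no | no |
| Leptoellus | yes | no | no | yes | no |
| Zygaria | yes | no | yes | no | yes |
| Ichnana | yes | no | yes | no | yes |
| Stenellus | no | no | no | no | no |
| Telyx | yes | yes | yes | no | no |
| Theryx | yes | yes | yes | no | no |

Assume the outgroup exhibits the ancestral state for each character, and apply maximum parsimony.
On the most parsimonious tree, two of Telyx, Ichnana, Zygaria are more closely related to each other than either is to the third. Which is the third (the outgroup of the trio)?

Telyx

The outgroup has state 'no' for every character, so 'yes' is the derived state throughout.
C1 (derived state 'yes') is shared by Ichnana, Leptoellus, Telyx, Theryx, and Zygaria — a synapomorphy uniting that clade.
C2 (derived state 'yes') is shared by Telyx and Theryx — a synapomorphy uniting that clade.
C3 (derived state 'yes') is shared by Ichnana, Telyx, Theryx, and Zygaria — a synapomorphy uniting that clade.
C4 (derived state 'yes') is unique to Leptoellus (autapomorphy; uninformative for grouping).
C5: derived state 'yes' in Ichnana and Zygaria only — synapomorphy for {Ichnana, Zygaria}.
Most parsimonious ingroup topology: ((Leptoellus,((Zygaria,Ichnana),(Telyx,Theryx))),Stenellus).
Zygaria and Ichnana share a more recent common ancestor with each other than either does with Telyx, so Telyx is the least closely related of the three.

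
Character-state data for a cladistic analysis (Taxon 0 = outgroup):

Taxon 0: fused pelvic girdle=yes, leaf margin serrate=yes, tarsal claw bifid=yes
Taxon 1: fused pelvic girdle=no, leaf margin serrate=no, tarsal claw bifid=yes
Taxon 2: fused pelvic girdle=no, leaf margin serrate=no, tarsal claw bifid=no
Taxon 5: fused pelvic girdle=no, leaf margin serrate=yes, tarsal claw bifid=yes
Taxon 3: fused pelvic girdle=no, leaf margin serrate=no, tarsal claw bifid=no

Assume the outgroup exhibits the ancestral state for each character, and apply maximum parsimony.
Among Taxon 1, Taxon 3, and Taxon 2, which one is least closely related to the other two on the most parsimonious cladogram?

The outgroup has state 'yes' for every character, so 'no' is the derived state throughout.
All ingroup taxa share the derived state 'no' for fused pelvic girdle; it defines the ingroup but does not resolve relationships within it.
leaf margin serrate (derived state 'no') is shared by Taxon 1, Taxon 2, and Taxon 3 — a synapomorphy uniting that clade.
Only Taxon 2 and Taxon 3 show the derived state 'no' for tarsal claw bifid, supporting them as a clade.
Most parsimonious ingroup topology: ((Taxon 1,(Taxon 2,Taxon 3)),Taxon 5).
Taxon 3 and Taxon 2 share a more recent common ancestor with each other than either does with Taxon 1, so Taxon 1 is the least closely related of the three.

Taxon 1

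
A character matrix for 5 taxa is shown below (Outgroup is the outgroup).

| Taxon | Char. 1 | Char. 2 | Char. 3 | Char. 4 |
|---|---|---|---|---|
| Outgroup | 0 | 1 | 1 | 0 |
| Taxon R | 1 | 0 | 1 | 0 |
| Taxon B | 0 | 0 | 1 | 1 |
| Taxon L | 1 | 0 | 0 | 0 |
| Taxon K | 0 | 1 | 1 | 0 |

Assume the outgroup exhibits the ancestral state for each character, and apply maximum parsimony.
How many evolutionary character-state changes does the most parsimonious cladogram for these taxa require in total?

4

Character polarity is set by the outgroup: the derived state is whichever differs from the outgroup's state, so for Char. 2, Char. 3 the derived state is '0', and for the remaining characters it is '1'.
Char. 1: derived state '1' in Taxon L and Taxon R only — synapomorphy for {Taxon L, Taxon R}.
Char. 2 (derived state '0') is shared by Taxon B, Taxon L, and Taxon R — a synapomorphy uniting that clade.
Char. 3 (derived state '0') is unique to Taxon L (autapomorphy; uninformative for grouping).
Char. 4: derived state '1' in Taxon B only — an autapomorphy, so it tells us nothing about relationships among taxa.
Most parsimonious ingroup topology: (((Taxon R,Taxon L),Taxon B),Taxon K).
Changes per character on this tree: Char. 1: 1; Char. 2: 1; Char. 3: 1; Char. 4: 1.
Total = 4.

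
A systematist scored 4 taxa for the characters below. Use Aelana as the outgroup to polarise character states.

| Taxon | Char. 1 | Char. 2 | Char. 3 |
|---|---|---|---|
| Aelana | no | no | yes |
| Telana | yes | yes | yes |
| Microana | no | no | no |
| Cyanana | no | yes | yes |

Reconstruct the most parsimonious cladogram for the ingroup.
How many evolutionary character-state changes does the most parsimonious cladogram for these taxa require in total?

Character polarity is set by the outgroup: the derived state is whichever differs from the outgroup's state, so for Char. 3 the derived state is 'no', and for the remaining characters it is 'yes'.
Char. 1: derived state 'yes' in Telana only — an autapomorphy, so it tells us nothing about relationships among taxa.
Char. 2 (derived state 'yes') is shared by Cyanana and Telana — a synapomorphy uniting that clade.
Char. 3: derived state 'no' in Microana only — an autapomorphy, so it tells us nothing about relationships among taxa.
Most parsimonious ingroup topology: ((Telana,Cyanana),Microana).
Changes per character on this tree: Char. 1: 1; Char. 2: 1; Char. 3: 1.
Total = 3.

3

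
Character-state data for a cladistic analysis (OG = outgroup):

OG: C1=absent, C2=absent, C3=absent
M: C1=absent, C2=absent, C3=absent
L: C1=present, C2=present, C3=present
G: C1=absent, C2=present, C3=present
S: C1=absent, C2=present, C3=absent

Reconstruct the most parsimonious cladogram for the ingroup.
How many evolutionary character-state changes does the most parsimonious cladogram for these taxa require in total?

3

The outgroup has state 'absent' for every character, so 'present' is the derived state throughout.
C1 (derived state 'present') is unique to L (autapomorphy; uninformative for grouping).
C2: derived state 'present' in G, L, and S only — synapomorphy for {G, L, S}.
Only G and L show the derived state 'present' for C3, supporting them as a clade.
Most parsimonious ingroup topology: (M,((L,G),S)).
Changes per character on this tree: C1: 1; C2: 1; C3: 1.
Total = 3.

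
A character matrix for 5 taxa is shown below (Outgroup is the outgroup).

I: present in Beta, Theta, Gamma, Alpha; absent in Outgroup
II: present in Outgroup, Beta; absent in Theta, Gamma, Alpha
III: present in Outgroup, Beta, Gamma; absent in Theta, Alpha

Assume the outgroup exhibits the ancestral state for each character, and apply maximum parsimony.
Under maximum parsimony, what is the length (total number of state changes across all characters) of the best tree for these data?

3

Character polarity is set by the outgroup: the derived state is whichever differs from the outgroup's state, so for II, III the derived state is 'absent', and for the remaining characters it is 'present'.
I (derived state 'present') is shared by all ingroup taxa — unites the whole ingroup.
II: derived state 'absent' in Alpha, Gamma, and Theta only — synapomorphy for {Alpha, Gamma, Theta}.
III (derived state 'absent') is shared by Alpha and Theta — a synapomorphy uniting that clade.
Most parsimonious ingroup topology: (Beta,((Theta,Alpha),Gamma)).
Changes per character on this tree: I: 1; II: 1; III: 1.
Total = 3.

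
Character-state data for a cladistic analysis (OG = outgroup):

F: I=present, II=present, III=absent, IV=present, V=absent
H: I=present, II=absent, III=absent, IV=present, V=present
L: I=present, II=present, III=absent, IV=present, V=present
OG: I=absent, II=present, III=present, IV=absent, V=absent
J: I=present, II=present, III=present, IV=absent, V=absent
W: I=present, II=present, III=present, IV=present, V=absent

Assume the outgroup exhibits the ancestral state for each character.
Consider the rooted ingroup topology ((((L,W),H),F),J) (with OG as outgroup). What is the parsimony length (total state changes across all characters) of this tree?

Map each character onto ((((L,W),H),F),J) (rooted by OG) and count the minimum state changes it requires (Fitch parsimony):
I: 1; II: 1; III: 2; IV: 1; V: 2.
Total tree length = 7.

7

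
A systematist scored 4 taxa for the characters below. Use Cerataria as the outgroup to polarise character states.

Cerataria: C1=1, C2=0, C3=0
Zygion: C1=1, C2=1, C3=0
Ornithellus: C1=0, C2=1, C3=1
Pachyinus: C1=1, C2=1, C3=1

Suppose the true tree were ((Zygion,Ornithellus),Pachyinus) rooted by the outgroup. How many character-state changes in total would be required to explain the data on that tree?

4

Map each character onto ((Zygion,Ornithellus),Pachyinus) (rooted by Cerataria) and count the minimum state changes it requires (Fitch parsimony):
C1: 1; C2: 1; C3: 2.
Total tree length = 4.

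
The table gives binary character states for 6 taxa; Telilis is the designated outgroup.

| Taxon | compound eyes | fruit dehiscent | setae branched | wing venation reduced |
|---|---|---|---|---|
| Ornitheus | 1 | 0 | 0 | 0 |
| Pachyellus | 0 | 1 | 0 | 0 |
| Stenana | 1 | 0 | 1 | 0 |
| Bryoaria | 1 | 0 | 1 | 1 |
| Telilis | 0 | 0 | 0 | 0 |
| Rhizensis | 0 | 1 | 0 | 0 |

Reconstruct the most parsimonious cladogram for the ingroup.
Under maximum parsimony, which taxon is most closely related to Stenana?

Bryoaria

The outgroup has state '0' for every character, so '1' is the derived state throughout.
compound eyes: derived state '1' in Bryoaria, Ornitheus, and Stenana only — synapomorphy for {Bryoaria, Ornitheus, Stenana}.
fruit dehiscent (derived state '1') is shared by Pachyellus and Rhizensis — a synapomorphy uniting that clade.
setae branched: derived state '1' in Bryoaria and Stenana only — synapomorphy for {Bryoaria, Stenana}.
wing venation reduced (derived state '1') is unique to Bryoaria (autapomorphy; uninformative for grouping).
Most parsimonious ingroup topology: ((Ornitheus,(Stenana,Bryoaria)),(Pachyellus,Rhizensis)).
Stenana and Bryoaria form a cherry on this tree, so they are sister taxa.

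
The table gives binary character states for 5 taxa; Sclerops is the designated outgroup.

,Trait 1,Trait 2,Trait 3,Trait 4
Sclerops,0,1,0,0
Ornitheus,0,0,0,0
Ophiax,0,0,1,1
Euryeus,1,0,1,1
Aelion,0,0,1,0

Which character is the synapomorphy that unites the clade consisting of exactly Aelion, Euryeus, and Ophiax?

Trait 3

Character polarity is set by the outgroup: the derived state is whichever differs from the outgroup's state, so for Trait 2 the derived state is '0', and for the remaining characters it is '1'.
Trait 1 (derived state '1') is unique to Euryeus (autapomorphy; uninformative for grouping).
Trait 2 (derived state '0') is shared by all ingroup taxa — unites the whole ingroup.
Trait 3: derived state '1' in Aelion, Euryeus, and Ophiax only — synapomorphy for {Aelion, Euryeus, Ophiax}.
Only Euryeus and Ophiax show the derived state '1' for Trait 4, supporting them as a clade.
Most parsimonious ingroup topology: (Ornitheus,((Ophiax,Euryeus),Aelion)).
The clade {Aelion, Euryeus, Ophiax} is supported by Trait 3: its derived state '1' occurs in exactly those taxa and in no other taxon (including the outgroup).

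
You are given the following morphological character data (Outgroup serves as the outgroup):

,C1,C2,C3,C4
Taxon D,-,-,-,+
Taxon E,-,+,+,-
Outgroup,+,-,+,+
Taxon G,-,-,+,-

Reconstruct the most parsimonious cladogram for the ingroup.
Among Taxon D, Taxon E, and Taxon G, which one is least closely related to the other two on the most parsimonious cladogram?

Taxon D

Character polarity is set by the outgroup: the derived state is whichever differs from the outgroup's state, so for C1, C3, C4 the derived state is '-', and for the remaining characters it is '+'.
C1 (derived state '-') is shared by all ingroup taxa — unites the whole ingroup.
C2: derived state '+' in Taxon E only — an autapomorphy, so it tells us nothing about relationships among taxa.
C3 (derived state '-') is unique to Taxon D (autapomorphy; uninformative for grouping).
C4 (derived state '-') is shared by Taxon E and Taxon G — a synapomorphy uniting that clade.
Most parsimonious ingroup topology: ((Taxon G,Taxon E),Taxon D).
Taxon E and Taxon G share a more recent common ancestor with each other than either does with Taxon D, so Taxon D is the least closely related of the three.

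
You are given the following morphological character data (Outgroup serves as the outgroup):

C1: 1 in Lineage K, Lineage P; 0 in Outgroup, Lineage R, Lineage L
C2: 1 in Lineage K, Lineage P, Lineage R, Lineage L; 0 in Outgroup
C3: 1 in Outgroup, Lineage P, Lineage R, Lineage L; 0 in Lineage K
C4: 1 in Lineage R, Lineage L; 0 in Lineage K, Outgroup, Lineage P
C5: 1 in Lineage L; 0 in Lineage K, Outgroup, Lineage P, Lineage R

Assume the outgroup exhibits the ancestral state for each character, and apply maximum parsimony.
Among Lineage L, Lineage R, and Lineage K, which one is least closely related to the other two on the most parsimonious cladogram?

Character polarity is set by the outgroup: the derived state is whichever differs from the outgroup's state, so for C3 the derived state is '0', and for the remaining characters it is '1'.
C1: derived state '1' in Lineage K and Lineage P only — synapomorphy for {Lineage K, Lineage P}.
C2 (derived state '1') is shared by all ingroup taxa — unites the whole ingroup.
C3: derived state '0' in Lineage K only — an autapomorphy, so it tells us nothing about relationships among taxa.
C4: derived state '1' in Lineage L and Lineage R only — synapomorphy for {Lineage L, Lineage R}.
C5: derived state '1' in Lineage L only — an autapomorphy, so it tells us nothing about relationships among taxa.
Most parsimonious ingroup topology: ((Lineage L,Lineage R),(Lineage K,Lineage P)).
Lineage R and Lineage L share a more recent common ancestor with each other than either does with Lineage K, so Lineage K is the least closely related of the three.

Lineage K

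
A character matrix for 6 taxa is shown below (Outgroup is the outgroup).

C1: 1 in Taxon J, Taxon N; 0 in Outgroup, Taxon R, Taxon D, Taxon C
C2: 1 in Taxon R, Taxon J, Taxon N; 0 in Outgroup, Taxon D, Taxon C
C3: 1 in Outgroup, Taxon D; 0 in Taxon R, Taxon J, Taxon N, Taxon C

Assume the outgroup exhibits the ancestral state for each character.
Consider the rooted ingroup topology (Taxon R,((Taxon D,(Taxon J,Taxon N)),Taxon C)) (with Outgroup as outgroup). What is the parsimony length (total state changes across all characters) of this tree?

Map each character onto (Taxon R,((Taxon D,(Taxon J,Taxon N)),Taxon C)) (rooted by Outgroup) and count the minimum state changes it requires (Fitch parsimony):
C1: 1; C2: 2; C3: 2.
Total tree length = 5.

5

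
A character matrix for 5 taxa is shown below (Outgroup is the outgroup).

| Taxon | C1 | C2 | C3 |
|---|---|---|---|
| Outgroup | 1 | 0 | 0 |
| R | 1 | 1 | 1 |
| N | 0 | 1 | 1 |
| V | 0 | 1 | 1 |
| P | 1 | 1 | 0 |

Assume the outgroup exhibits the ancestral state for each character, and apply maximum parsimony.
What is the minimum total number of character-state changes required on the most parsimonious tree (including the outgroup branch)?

Character polarity is set by the outgroup: the derived state is whichever differs from the outgroup's state, so for C1 the derived state is '0', and for the remaining characters it is '1'.
C1: derived state '0' in N and V only — synapomorphy for {N, V}.
All ingroup taxa share the derived state '1' for C2; it defines the ingroup but does not resolve relationships within it.
Only N, R, and V show the derived state '1' for C3, supporting them as a clade.
Most parsimonious ingroup topology: ((R,(N,V)),P).
Changes per character on this tree: C1: 1; C2: 1; C3: 1.
Total = 3.

3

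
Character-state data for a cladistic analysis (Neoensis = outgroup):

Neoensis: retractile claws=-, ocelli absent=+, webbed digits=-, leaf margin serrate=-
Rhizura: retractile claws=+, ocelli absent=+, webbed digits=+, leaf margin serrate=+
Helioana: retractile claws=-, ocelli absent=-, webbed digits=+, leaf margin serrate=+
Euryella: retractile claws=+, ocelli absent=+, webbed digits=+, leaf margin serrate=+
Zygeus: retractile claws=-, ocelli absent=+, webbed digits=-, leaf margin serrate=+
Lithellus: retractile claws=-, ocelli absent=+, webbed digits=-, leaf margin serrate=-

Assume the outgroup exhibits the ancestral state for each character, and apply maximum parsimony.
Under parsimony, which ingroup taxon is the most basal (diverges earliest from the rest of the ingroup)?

Lithellus

Character polarity is set by the outgroup: the derived state is whichever differs from the outgroup's state, so for ocelli absent the derived state is '-', and for the remaining characters it is '+'.
retractile claws: derived state '+' in Euryella and Rhizura only — synapomorphy for {Euryella, Rhizura}.
ocelli absent: derived state '-' in Helioana only — an autapomorphy, so it tells us nothing about relationships among taxa.
webbed digits: derived state '+' in Euryella, Helioana, and Rhizura only — synapomorphy for {Euryella, Helioana, Rhizura}.
Only Euryella, Helioana, Rhizura, and Zygeus show the derived state '+' for leaf margin serrate, supporting them as a clade.
Most parsimonious ingroup topology: ((((Rhizura,Euryella),Helioana),Zygeus),Lithellus).
Lithellus is sister to the clade containing all other ingroup taxa, so it is the earliest-diverging (most basal) ingroup lineage.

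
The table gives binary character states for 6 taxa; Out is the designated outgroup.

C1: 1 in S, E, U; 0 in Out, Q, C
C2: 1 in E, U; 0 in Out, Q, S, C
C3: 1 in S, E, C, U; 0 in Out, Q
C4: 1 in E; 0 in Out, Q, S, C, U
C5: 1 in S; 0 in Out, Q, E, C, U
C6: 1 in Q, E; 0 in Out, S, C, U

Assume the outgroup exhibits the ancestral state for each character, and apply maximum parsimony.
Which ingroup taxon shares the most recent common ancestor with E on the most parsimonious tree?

The outgroup has state '0' for every character, so '1' is the derived state throughout.
Only E, S, and U show the derived state '1' for C1, supporting them as a clade.
C2 (derived state '1') is shared by E and U — a synapomorphy uniting that clade.
Only C, E, S, and U show the derived state '1' for C3, supporting them as a clade.
C4: derived state '1' in E only — an autapomorphy, so it tells us nothing about relationships among taxa.
C5: derived state '1' in S only — an autapomorphy, so it tells us nothing about relationships among taxa.
C6 (state '1') occurs in E and Q but conflicts with the nesting implied by the other characters — most parsimoniously interpreted as homoplasy.
Most parsimonious ingroup topology: (Q,((S,(E,U)),C)).
E and U form a cherry on this tree, so they are sister taxa.

U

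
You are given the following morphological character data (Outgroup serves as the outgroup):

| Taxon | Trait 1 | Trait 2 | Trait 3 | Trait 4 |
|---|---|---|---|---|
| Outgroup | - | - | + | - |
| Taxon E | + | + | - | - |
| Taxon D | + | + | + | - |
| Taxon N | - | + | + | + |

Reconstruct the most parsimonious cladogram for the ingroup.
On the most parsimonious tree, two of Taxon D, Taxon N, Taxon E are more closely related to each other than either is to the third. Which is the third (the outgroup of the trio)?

Taxon N

Character polarity is set by the outgroup: the derived state is whichever differs from the outgroup's state, so for Trait 3 the derived state is '-', and for the remaining characters it is '+'.
Trait 1 (derived state '+') is shared by Taxon D and Taxon E — a synapomorphy uniting that clade.
Trait 2 (derived state '+') is shared by all ingroup taxa — unites the whole ingroup.
Trait 3: derived state '-' in Taxon E only — an autapomorphy, so it tells us nothing about relationships among taxa.
Trait 4: derived state '+' in Taxon N only — an autapomorphy, so it tells us nothing about relationships among taxa.
Most parsimonious ingroup topology: ((Taxon E,Taxon D),Taxon N).
Taxon E and Taxon D share a more recent common ancestor with each other than either does with Taxon N, so Taxon N is the least closely related of the three.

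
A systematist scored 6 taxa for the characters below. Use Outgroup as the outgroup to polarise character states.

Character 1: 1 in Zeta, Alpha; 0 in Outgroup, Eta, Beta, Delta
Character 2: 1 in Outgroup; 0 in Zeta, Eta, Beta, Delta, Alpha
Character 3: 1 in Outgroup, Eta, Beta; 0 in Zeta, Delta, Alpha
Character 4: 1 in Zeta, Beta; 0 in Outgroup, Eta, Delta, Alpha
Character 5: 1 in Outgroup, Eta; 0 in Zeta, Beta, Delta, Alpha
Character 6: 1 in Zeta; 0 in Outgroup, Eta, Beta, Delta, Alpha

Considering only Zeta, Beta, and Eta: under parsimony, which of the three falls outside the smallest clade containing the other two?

Character polarity is set by the outgroup: the derived state is whichever differs from the outgroup's state, so for Character 2, Character 3, Character 5 the derived state is '0', and for the remaining characters it is '1'.
Character 1 (derived state '1') is shared by Alpha and Zeta — a synapomorphy uniting that clade.
Character 2 (derived state '0') is shared by all ingroup taxa — unites the whole ingroup.
Character 3 (derived state '0') is shared by Alpha, Delta, and Zeta — a synapomorphy uniting that clade.
Character 4 groups Beta and Zeta, which is incompatible with the clades supported by the remaining characters; treating it as convergent (homoplasy) costs fewer steps than any alternative tree.
Only Alpha, Beta, Delta, and Zeta show the derived state '0' for Character 5, supporting them as a clade.
Character 6: derived state '1' in Zeta only — an autapomorphy, so it tells us nothing about relationships among taxa.
Most parsimonious ingroup topology: ((((Zeta,Alpha),Delta),Beta),Eta).
Zeta and Beta share a more recent common ancestor with each other than either does with Eta, so Eta is the least closely related of the three.

Eta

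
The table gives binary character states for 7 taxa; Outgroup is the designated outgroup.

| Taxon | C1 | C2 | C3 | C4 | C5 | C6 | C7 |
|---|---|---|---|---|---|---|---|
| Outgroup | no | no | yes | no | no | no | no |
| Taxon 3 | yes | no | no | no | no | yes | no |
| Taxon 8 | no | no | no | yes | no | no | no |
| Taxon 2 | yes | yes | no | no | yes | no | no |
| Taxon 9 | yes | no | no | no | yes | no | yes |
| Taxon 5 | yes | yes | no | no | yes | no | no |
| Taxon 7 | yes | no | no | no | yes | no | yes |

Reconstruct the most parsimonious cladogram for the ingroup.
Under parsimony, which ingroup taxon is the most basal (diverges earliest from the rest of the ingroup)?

Character polarity is set by the outgroup: the derived state is whichever differs from the outgroup's state, so for C3 the derived state is 'no', and for the remaining characters it is 'yes'.
Only Taxon 2, Taxon 3, Taxon 5, Taxon 7, and Taxon 9 show the derived state 'yes' for C1, supporting them as a clade.
Only Taxon 2 and Taxon 5 show the derived state 'yes' for C2, supporting them as a clade.
C3 (derived state 'no') is shared by all ingroup taxa — unites the whole ingroup.
C4 (derived state 'yes') is unique to Taxon 8 (autapomorphy; uninformative for grouping).
C5 (derived state 'yes') is shared by Taxon 2, Taxon 5, Taxon 7, and Taxon 9 — a synapomorphy uniting that clade.
C6: derived state 'yes' in Taxon 3 only — an autapomorphy, so it tells us nothing about relationships among taxa.
C7 (derived state 'yes') is shared by Taxon 7 and Taxon 9 — a synapomorphy uniting that clade.
Most parsimonious ingroup topology: ((Taxon 3,((Taxon 2,Taxon 5),(Taxon 9,Taxon 7))),Taxon 8).
Taxon 8 is sister to the clade containing all other ingroup taxa, so it is the earliest-diverging (most basal) ingroup lineage.

Taxon 8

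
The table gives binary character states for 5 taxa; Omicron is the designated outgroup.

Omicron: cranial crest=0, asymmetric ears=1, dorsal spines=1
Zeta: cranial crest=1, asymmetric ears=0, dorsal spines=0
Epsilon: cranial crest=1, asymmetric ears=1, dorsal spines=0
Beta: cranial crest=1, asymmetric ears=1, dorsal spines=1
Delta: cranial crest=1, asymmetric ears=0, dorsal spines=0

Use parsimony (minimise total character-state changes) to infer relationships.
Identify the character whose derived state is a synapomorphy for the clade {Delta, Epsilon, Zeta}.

Character polarity is set by the outgroup: the derived state is whichever differs from the outgroup's state, so for asymmetric ears, dorsal spines the derived state is '0', and for the remaining characters it is '1'.
All ingroup taxa share the derived state '1' for cranial crest; it defines the ingroup but does not resolve relationships within it.
asymmetric ears (derived state '0') is shared by Delta and Zeta — a synapomorphy uniting that clade.
dorsal spines (derived state '0') is shared by Delta, Epsilon, and Zeta — a synapomorphy uniting that clade.
Most parsimonious ingroup topology: (((Zeta,Delta),Epsilon),Beta).
The clade {Delta, Epsilon, Zeta} is supported by dorsal spines: its derived state '0' occurs in exactly those taxa and in no other taxon (including the outgroup).

dorsal spines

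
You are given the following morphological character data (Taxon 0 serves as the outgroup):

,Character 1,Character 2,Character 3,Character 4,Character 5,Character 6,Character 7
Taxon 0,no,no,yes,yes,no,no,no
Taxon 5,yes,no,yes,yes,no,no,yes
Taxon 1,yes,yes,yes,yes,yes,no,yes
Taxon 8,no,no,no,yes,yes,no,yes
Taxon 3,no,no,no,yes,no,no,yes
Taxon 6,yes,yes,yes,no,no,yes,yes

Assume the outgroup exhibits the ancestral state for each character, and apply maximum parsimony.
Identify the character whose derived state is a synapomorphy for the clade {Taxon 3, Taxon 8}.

Character polarity is set by the outgroup: the derived state is whichever differs from the outgroup's state, so for Character 3, Character 4 the derived state is 'no', and for the remaining characters it is 'yes'.
Character 1 (derived state 'yes') is shared by Taxon 1, Taxon 5, and Taxon 6 — a synapomorphy uniting that clade.
Character 2: derived state 'yes' in Taxon 1 and Taxon 6 only — synapomorphy for {Taxon 1, Taxon 6}.
Character 3 (derived state 'no') is shared by Taxon 3 and Taxon 8 — a synapomorphy uniting that clade.
Character 4: derived state 'no' in Taxon 6 only — an autapomorphy, so it tells us nothing about relationships among taxa.
Character 5 groups Taxon 1 and Taxon 8, which is incompatible with the clades supported by the remaining characters; treating it as convergent (homoplasy) costs fewer steps than any alternative tree.
Character 6 (derived state 'yes') is unique to Taxon 6 (autapomorphy; uninformative for grouping).
All ingroup taxa share the derived state 'yes' for Character 7; it defines the ingroup but does not resolve relationships within it.
Most parsimonious ingroup topology: ((Taxon 5,(Taxon 1,Taxon 6)),(Taxon 8,Taxon 3)).
The clade {Taxon 3, Taxon 8} is supported by Character 3: its derived state 'no' occurs in exactly those taxa and in no other taxon (including the outgroup).

Character 3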